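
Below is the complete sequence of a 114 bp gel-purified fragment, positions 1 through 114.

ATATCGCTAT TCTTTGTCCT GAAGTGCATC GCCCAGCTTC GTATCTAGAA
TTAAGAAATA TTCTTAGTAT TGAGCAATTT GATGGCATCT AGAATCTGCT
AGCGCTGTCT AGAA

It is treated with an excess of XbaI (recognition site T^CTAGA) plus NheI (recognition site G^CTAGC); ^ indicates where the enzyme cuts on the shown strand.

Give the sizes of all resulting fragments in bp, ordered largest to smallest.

44, 44, 10, 10, 6 bp

XbaI sites (TCTAGA) start at positions 44, 88, 108.
XbaI cuts after the first base of each site, so after positions 44, 88, 108.
The NheI site (GCTAGC) starts at position 98.
NheI cuts after the first base of each site, so after position 98.
Combined cut positions: 44, 88, 98, 108.
Linear molecule, 4 cuts → 5 fragments:
  1–44 → 44 bp
  45–88 → 44 bp
  89–98 → 10 bp
  99–108 → 10 bp
  109–114 → 6 bp
Sorted largest to smallest: 44, 44, 10, 10, 6 bp.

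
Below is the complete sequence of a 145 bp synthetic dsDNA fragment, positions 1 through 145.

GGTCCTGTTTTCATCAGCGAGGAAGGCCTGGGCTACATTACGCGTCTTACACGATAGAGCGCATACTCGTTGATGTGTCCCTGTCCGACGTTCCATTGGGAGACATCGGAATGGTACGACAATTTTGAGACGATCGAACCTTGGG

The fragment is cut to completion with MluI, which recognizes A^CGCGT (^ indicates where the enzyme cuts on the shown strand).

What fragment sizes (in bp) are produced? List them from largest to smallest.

105, 40 bp

The MluI site (ACGCGT) starts at position 40.
MluI cuts after the first base of each site, so after position 40.
Linear molecule, 1 cut → 2 fragments:
  1–40 → 40 bp
  41–145 → 105 bp
Sorted largest to smallest: 105, 40 bp.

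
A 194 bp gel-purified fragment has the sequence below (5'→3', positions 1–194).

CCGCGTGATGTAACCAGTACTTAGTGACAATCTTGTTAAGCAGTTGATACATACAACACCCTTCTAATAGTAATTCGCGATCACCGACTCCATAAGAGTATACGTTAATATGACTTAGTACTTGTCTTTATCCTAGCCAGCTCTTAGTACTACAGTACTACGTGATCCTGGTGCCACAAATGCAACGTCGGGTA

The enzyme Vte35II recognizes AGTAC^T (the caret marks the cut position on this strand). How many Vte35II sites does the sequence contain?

AGTACT occurs starting at positions 16, 117, 146, 154.
Vte35II cuts at 4 sites.

4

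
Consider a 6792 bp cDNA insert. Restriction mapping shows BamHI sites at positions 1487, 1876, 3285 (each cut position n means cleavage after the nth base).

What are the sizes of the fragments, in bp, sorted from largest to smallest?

3507, 1487, 1409, 389 bp

Linear molecule, 3 cuts → 4 fragments:
  1487 − 0 = 1487 bp
  1876 − 1487 = 389 bp
  3285 − 1876 = 1409 bp
  6792 − 3285 = 3507 bp
Sorted largest to smallest: 3507, 1487, 1409, 389 bp.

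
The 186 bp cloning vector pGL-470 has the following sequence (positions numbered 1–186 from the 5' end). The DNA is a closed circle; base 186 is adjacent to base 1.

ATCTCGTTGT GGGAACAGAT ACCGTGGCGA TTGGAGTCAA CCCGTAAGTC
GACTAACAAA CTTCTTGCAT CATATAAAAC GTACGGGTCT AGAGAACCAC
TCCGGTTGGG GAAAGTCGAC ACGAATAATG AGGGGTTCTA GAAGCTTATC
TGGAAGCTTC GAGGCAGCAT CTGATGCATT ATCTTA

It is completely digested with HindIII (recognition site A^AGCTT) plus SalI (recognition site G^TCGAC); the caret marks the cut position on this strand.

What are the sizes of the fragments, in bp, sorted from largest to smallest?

80, 67, 27, 12 bp

HindIII sites (AAGCTT) start at positions 142, 154.
HindIII cuts after the first base of each site, so after positions 142, 154.
SalI sites (GTCGAC) start at positions 48, 115.
SalI cuts after the first base of each site, so after positions 48, 115.
Combined cut positions: 48, 115, 142, 154.
Circular molecule, 4 cuts → 4 fragments:
  49–115 → 67 bp
  116–142 → 27 bp
  143–154 → 12 bp
  155–186 then 1–48 → 32 + 48 = 80 bp
Sorted largest to smallest: 80, 67, 27, 12 bp.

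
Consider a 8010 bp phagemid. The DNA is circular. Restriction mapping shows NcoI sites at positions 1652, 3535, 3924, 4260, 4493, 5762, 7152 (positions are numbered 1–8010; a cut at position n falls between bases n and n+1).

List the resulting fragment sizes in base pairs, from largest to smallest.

Circular molecule, 7 cuts → 7 fragments:
  3535 − 1652 = 1883 bp
  3924 − 3535 = 389 bp
  4260 − 3924 = 336 bp
  4493 − 4260 = 233 bp
  5762 − 4493 = 1269 bp
  7152 − 5762 = 1390 bp
  wrap: 8010 − 7152 + 1652 = 2510 bp
Sorted largest to smallest: 2510, 1883, 1390, 1269, 389, 336, 233 bp.

2510, 1883, 1390, 1269, 389, 336, 233 bp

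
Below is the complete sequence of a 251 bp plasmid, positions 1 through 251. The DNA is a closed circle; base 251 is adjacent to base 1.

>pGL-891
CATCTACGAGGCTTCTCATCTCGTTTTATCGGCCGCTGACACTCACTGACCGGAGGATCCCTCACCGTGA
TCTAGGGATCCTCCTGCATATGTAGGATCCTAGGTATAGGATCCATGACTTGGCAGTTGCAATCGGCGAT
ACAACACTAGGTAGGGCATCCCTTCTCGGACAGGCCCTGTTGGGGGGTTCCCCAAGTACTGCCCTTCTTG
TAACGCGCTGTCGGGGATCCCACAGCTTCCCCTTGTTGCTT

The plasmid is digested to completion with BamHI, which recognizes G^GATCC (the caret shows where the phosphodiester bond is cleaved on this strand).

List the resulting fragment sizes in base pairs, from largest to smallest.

BamHI sites (GGATCC) start at positions 55, 76, 95, 109, 225.
BamHI cuts after the first base of each site, so after positions 55, 76, 95, 109, 225.
Circular molecule, 5 cuts → 5 fragments:
  56–76 → 21 bp
  77–95 → 19 bp
  96–109 → 14 bp
  110–225 → 116 bp
  226–251 then 1–55 → 26 + 55 = 81 bp
Sorted largest to smallest: 116, 81, 21, 19, 14 bp.

116, 81, 21, 19, 14 bp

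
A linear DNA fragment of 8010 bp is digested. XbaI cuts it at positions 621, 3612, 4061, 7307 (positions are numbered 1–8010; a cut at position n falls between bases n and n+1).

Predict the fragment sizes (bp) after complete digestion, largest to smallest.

3246, 2991, 703, 621, 449 bp

Linear molecule, 4 cuts → 5 fragments:
  621 − 0 = 621 bp
  3612 − 621 = 2991 bp
  4061 − 3612 = 449 bp
  7307 − 4061 = 3246 bp
  8010 − 7307 = 703 bp
Sorted largest to smallest: 3246, 2991, 703, 621, 449 bp.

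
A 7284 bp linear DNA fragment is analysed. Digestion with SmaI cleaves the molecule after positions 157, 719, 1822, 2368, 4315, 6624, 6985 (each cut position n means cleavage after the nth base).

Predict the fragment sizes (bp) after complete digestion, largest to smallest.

2309, 1947, 1103, 562, 546, 361, 299, 157 bp

Linear molecule, 7 cuts → 8 fragments:
  157 − 0 = 157 bp
  719 − 157 = 562 bp
  1822 − 719 = 1103 bp
  2368 − 1822 = 546 bp
  4315 − 2368 = 1947 bp
  6624 − 4315 = 2309 bp
  6985 − 6624 = 361 bp
  7284 − 6985 = 299 bp
Sorted largest to smallest: 2309, 1947, 1103, 562, 546, 361, 299, 157 bp.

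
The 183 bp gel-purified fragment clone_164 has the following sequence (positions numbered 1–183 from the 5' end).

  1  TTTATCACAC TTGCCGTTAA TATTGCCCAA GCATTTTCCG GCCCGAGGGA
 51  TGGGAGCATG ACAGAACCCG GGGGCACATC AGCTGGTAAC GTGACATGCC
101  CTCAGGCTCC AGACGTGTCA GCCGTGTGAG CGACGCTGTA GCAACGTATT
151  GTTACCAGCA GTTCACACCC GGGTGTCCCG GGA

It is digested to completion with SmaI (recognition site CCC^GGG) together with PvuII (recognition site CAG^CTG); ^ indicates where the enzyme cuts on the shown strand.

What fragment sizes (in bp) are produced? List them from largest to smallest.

88, 69, 13, 9, 4 bp

SmaI sites (CCCGGG) start at positions 67, 168, 177.
SmaI cuts after base 3 of each site, so after positions 69, 170, 179.
The PvuII site (CAGCTG) starts at position 80.
PvuII cuts after base 3 of each site, so after position 82.
Combined cut positions: 69, 82, 170, 179.
Linear molecule, 4 cuts → 5 fragments:
  1–69 → 69 bp
  70–82 → 13 bp
  83–170 → 88 bp
  171–179 → 9 bp
  180–183 → 4 bp
Sorted largest to smallest: 88, 69, 13, 9, 4 bp.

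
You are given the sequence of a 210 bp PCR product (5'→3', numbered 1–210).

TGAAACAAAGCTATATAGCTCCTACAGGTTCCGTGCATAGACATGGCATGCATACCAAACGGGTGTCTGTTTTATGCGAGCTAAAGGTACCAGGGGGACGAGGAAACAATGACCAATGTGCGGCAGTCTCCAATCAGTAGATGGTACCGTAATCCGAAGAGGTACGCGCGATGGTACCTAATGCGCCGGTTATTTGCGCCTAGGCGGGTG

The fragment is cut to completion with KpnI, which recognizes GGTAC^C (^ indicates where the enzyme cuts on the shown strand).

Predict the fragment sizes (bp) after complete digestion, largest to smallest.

KpnI sites (GGTACC) start at positions 86, 143, 173.
KpnI cuts after base 5 of each site (before the last base), so after positions 90, 147, 177.
Linear molecule, 3 cuts → 4 fragments:
  1–90 → 90 bp
  91–147 → 57 bp
  148–177 → 30 bp
  178–210 → 33 bp
Sorted largest to smallest: 90, 57, 33, 30 bp.

90, 57, 33, 30 bp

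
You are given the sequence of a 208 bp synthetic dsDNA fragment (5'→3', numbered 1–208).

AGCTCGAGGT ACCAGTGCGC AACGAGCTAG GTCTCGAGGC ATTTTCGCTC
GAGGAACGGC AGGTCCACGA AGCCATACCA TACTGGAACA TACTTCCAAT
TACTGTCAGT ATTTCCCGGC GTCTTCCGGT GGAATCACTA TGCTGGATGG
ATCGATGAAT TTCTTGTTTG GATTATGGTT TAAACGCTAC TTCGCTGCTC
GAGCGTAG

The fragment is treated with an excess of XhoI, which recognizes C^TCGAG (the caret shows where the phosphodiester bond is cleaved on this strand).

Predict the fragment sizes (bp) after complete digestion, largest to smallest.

150, 30, 15, 10, 3 bp

XhoI sites (CTCGAG) start at positions 3, 33, 48, 198.
XhoI cuts after the first base of each site, so after positions 3, 33, 48, 198.
Linear molecule, 4 cuts → 5 fragments:
  1–3 → 3 bp
  4–33 → 30 bp
  34–48 → 15 bp
  49–198 → 150 bp
  199–208 → 10 bp
Sorted largest to smallest: 150, 30, 15, 10, 3 bp.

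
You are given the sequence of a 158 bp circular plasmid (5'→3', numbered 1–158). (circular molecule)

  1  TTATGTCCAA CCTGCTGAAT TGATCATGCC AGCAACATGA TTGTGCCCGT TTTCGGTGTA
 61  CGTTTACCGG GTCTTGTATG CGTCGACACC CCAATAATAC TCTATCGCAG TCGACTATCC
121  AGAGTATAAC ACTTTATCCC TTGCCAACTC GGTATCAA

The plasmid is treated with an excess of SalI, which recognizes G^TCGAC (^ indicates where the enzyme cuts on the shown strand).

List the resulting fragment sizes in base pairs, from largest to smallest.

SalI sites (GTCGAC) start at positions 82, 110.
SalI cuts after the first base of each site, so after positions 82, 110.
Circular molecule, 2 cuts → 2 fragments:
  83–110 → 28 bp
  111–158 then 1–82 → 48 + 82 = 130 bp
Sorted largest to smallest: 130, 28 bp.

130, 28 bp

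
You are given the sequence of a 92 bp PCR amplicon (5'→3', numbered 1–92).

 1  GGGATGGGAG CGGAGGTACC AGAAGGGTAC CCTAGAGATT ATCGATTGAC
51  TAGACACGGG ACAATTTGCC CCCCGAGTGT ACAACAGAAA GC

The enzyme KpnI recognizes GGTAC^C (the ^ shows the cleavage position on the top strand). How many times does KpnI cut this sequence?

2

GGTACC occurs starting at positions 15, 26.
KpnI cuts at 2 sites.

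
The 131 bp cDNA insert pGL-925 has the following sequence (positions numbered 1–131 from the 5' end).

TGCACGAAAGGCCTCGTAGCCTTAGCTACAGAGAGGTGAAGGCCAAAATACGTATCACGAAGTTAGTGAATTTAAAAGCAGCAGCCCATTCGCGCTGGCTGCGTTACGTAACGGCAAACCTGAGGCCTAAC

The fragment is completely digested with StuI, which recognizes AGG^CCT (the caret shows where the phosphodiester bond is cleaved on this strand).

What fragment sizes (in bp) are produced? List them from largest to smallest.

StuI sites (AGGCCT) start at positions 9, 123.
StuI cuts after base 3 of each site, so after positions 11, 125.
Linear molecule, 2 cuts → 3 fragments:
  1–11 → 11 bp
  12–125 → 114 bp
  126–131 → 6 bp
Sorted largest to smallest: 114, 11, 6 bp.

114, 11, 6 bp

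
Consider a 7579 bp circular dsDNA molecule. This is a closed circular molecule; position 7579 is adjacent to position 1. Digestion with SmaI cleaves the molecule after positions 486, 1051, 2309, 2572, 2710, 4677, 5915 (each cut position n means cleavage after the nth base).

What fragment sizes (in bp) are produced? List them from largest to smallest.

2150, 1967, 1258, 1238, 565, 263, 138 bp

Circular molecule, 7 cuts → 7 fragments:
  1051 − 486 = 565 bp
  2309 − 1051 = 1258 bp
  2572 − 2309 = 263 bp
  2710 − 2572 = 138 bp
  4677 − 2710 = 1967 bp
  5915 − 4677 = 1238 bp
  wrap: 7579 − 5915 + 486 = 2150 bp
Sorted largest to smallest: 2150, 1967, 1258, 1238, 565, 263, 138 bp.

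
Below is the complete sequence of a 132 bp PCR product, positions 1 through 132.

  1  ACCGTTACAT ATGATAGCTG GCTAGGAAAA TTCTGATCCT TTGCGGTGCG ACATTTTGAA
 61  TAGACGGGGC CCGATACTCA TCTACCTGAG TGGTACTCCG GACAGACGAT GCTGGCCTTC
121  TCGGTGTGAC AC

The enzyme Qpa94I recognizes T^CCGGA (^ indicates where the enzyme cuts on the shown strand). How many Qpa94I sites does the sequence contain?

1

TCCGGA occurs starting at position 97.
Qpa94I cuts at 1 site.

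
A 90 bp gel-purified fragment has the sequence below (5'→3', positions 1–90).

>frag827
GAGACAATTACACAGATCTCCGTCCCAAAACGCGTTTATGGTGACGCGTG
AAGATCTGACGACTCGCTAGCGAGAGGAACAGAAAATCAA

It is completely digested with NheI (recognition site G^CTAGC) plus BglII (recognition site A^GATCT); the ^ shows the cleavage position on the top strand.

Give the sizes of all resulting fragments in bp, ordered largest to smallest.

38, 24, 14, 14 bp

The NheI site (GCTAGC) starts at position 66.
NheI cuts after the first base of each site, so after position 66.
BglII sites (AGATCT) start at positions 14, 52.
BglII cuts after the first base of each site, so after positions 14, 52.
Combined cut positions: 14, 52, 66.
Linear molecule, 3 cuts → 4 fragments:
  1–14 → 14 bp
  15–52 → 38 bp
  53–66 → 14 bp
  67–90 → 24 bp
Sorted largest to smallest: 38, 24, 14, 14 bp.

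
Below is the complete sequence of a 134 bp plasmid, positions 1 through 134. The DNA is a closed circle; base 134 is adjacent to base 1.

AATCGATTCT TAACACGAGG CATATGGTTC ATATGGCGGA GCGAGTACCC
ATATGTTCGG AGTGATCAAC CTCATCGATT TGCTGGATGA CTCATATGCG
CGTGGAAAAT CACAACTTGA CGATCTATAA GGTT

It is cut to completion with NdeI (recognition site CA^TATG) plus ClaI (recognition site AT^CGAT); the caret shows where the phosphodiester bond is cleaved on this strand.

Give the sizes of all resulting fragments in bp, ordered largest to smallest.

43, 24, 20, 19, 19, 9 bp

NdeI sites (CATATG) start at positions 21, 30, 50, 93.
NdeI cuts after base 2 of each site, so after positions 22, 31, 51, 94.
ClaI sites (ATCGAT) start at positions 2, 74.
ClaI cuts after base 2 of each site, so after positions 3, 75.
Combined cut positions: 3, 22, 31, 51, 75, 94.
Circular molecule, 6 cuts → 6 fragments:
  4–22 → 19 bp
  23–31 → 9 bp
  32–51 → 20 bp
  52–75 → 24 bp
  76–94 → 19 bp
  95–134 then 1–3 → 40 + 3 = 43 bp
Sorted largest to smallest: 43, 24, 20, 19, 19, 9 bp.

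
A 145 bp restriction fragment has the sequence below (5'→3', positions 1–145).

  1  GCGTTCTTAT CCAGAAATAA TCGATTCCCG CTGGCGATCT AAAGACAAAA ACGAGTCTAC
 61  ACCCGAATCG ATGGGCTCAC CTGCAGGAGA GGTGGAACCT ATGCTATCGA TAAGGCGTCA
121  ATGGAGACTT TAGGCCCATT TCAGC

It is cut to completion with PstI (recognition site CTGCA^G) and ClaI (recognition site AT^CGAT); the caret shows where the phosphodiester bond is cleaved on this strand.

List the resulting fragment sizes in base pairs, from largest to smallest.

47, 38, 22, 21, 17 bp

The PstI site (CTGCAG) starts at position 81.
PstI cuts after base 5 of each site (before the last base), so after position 85.
ClaI sites (ATCGAT) start at positions 20, 67, 106.
ClaI cuts after base 2 of each site, so after positions 21, 68, 107.
Combined cut positions: 21, 68, 85, 107.
Linear molecule, 4 cuts → 5 fragments:
  1–21 → 21 bp
  22–68 → 47 bp
  69–85 → 17 bp
  86–107 → 22 bp
  108–145 → 38 bp
Sorted largest to smallest: 47, 38, 22, 21, 17 bp.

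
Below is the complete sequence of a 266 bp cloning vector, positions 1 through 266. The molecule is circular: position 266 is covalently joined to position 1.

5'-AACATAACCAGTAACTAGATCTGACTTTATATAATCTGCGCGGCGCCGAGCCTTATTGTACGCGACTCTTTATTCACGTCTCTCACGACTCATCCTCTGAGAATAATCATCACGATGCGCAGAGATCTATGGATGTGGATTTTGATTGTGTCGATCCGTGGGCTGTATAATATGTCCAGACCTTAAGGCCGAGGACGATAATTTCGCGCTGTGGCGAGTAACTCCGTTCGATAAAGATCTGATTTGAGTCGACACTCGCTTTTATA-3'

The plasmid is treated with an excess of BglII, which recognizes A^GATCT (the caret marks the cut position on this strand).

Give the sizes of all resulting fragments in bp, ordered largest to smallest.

BglII sites (AGATCT) start at positions 17, 123, 235.
BglII cuts after the first base of each site, so after positions 17, 123, 235.
Circular molecule, 3 cuts → 3 fragments:
  18–123 → 106 bp
  124–235 → 112 bp
  236–266 then 1–17 → 31 + 17 = 48 bp
Sorted largest to smallest: 112, 106, 48 bp.

112, 106, 48 bp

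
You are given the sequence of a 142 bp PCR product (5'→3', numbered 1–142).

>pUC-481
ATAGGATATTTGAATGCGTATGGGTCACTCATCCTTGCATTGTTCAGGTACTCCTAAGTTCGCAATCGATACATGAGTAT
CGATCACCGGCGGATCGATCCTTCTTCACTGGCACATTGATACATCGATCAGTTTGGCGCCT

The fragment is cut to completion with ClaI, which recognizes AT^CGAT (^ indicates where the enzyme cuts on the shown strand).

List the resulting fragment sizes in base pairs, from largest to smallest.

66, 30, 17, 15, 14 bp

ClaI sites (ATCGAT) start at positions 65, 79, 94, 124.
ClaI cuts after base 2 of each site, so after positions 66, 80, 95, 125.
Linear molecule, 4 cuts → 5 fragments:
  1–66 → 66 bp
  67–80 → 14 bp
  81–95 → 15 bp
  96–125 → 30 bp
  126–142 → 17 bp
Sorted largest to smallest: 66, 30, 17, 15, 14 bp.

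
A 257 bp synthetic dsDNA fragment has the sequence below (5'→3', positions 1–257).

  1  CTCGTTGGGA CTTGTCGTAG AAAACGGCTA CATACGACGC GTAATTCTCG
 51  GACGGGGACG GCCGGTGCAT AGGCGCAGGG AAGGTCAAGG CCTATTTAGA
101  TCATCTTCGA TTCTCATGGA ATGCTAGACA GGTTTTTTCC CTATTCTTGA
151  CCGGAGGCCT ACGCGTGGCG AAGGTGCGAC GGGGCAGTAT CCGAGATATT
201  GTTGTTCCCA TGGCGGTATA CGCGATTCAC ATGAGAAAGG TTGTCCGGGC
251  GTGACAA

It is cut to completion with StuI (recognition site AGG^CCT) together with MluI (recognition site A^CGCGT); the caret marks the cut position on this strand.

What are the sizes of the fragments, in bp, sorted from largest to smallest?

96, 67, 53, 37, 4 bp

StuI sites (AGGCCT) start at positions 88, 155.
StuI cuts after base 3 of each site, so after positions 90, 157.
MluI sites (ACGCGT) start at positions 37, 161.
MluI cuts after the first base of each site, so after positions 37, 161.
Combined cut positions: 37, 90, 157, 161.
Linear molecule, 4 cuts → 5 fragments:
  1–37 → 37 bp
  38–90 → 53 bp
  91–157 → 67 bp
  158–161 → 4 bp
  162–257 → 96 bp
Sorted largest to smallest: 96, 67, 53, 37, 4 bp.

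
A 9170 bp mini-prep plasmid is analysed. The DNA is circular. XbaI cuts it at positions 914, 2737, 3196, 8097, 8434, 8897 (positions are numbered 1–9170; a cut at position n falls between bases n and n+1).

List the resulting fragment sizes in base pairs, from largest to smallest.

4901, 1823, 1187, 463, 459, 337 bp

Circular molecule, 6 cuts → 6 fragments:
  2737 − 914 = 1823 bp
  3196 − 2737 = 459 bp
  8097 − 3196 = 4901 bp
  8434 − 8097 = 337 bp
  8897 − 8434 = 463 bp
  wrap: 9170 − 8897 + 914 = 1187 bp
Sorted largest to smallest: 4901, 1823, 1187, 463, 459, 337 bp.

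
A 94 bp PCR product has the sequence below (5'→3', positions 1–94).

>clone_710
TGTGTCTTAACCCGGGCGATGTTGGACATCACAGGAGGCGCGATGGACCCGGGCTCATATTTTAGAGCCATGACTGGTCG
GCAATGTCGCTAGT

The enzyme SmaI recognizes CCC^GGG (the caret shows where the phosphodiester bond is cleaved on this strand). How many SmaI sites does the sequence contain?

2

CCCGGG occurs starting at positions 11, 48.
SmaI cuts at 2 sites.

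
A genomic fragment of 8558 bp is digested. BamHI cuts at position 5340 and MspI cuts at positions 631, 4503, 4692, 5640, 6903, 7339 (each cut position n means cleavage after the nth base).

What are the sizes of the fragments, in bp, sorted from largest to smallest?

Combined cut positions (sorted): 631, 4503, 4692, 5340, 5640, 6903, 7339.
Linear molecule, 7 cuts → 8 fragments:
  631 − 0 = 631 bp
  4503 − 631 = 3872 bp
  4692 − 4503 = 189 bp
  5340 − 4692 = 648 bp
  5640 − 5340 = 300 bp
  6903 − 5640 = 1263 bp
  7339 − 6903 = 436 bp
  8558 − 7339 = 1219 bp
Sorted largest to smallest: 3872, 1263, 1219, 648, 631, 436, 300, 189 bp.

3872, 1263, 1219, 648, 631, 436, 300, 189 bp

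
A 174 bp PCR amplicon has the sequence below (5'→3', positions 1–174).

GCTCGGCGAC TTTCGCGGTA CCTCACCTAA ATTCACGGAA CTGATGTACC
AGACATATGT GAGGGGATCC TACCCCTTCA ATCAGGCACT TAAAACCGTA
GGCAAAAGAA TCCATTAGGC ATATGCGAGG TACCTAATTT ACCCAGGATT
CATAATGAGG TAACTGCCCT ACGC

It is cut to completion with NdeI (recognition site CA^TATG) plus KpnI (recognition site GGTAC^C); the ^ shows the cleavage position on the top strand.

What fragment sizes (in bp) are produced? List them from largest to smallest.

NdeI sites (CATATG) start at positions 54, 120.
NdeI cuts after base 2 of each site, so after positions 55, 121.
KpnI sites (GGTACC) start at positions 17, 129.
KpnI cuts after base 5 of each site (before the last base), so after positions 21, 133.
Combined cut positions: 21, 55, 121, 133.
Linear molecule, 4 cuts → 5 fragments:
  1–21 → 21 bp
  22–55 → 34 bp
  56–121 → 66 bp
  122–133 → 12 bp
  134–174 → 41 bp
Sorted largest to smallest: 66, 41, 34, 21, 12 bp.

66, 41, 34, 21, 12 bp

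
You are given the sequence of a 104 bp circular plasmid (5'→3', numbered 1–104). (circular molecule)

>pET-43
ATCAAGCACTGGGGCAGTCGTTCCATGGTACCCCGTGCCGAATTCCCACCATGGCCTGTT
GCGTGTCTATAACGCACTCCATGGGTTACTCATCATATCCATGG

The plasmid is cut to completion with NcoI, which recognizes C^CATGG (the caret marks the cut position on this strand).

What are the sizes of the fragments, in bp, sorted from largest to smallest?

NcoI sites (CCATGG) start at positions 23, 49, 79, 99.
NcoI cuts after the first base of each site, so after positions 23, 49, 79, 99.
Circular molecule, 4 cuts → 4 fragments:
  24–49 → 26 bp
  50–79 → 30 bp
  80–99 → 20 bp
  100–104 then 1–23 → 5 + 23 = 28 bp
Sorted largest to smallest: 30, 28, 26, 20 bp.

30, 28, 26, 20 bp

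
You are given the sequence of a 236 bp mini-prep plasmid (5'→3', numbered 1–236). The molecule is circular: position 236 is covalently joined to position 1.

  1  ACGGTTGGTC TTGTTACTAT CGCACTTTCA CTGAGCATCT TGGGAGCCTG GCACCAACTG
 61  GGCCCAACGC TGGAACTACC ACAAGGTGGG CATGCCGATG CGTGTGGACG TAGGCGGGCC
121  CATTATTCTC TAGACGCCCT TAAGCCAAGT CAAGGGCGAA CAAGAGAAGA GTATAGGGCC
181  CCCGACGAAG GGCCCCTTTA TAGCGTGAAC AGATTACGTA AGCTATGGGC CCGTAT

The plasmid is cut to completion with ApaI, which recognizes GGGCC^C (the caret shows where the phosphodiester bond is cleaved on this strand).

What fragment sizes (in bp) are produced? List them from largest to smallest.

69, 60, 56, 37, 14 bp

ApaI sites (GGGCCC) start at positions 60, 116, 176, 190, 227.
ApaI cuts after base 5 of each site (before the last base), so after positions 64, 120, 180, 194, 231.
Circular molecule, 5 cuts → 5 fragments:
  65–120 → 56 bp
  121–180 → 60 bp
  181–194 → 14 bp
  195–231 → 37 bp
  232–236 then 1–64 → 5 + 64 = 69 bp
Sorted largest to smallest: 69, 60, 56, 37, 14 bp.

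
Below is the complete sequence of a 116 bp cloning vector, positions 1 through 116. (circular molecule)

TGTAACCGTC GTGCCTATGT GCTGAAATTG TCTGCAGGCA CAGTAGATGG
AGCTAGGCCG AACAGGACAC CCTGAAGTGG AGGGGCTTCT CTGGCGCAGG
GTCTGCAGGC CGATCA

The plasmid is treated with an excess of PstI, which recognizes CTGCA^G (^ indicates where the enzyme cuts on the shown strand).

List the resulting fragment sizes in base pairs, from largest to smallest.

71, 45 bp

PstI sites (CTGCAG) start at positions 32, 103.
PstI cuts after base 5 of each site (before the last base), so after positions 36, 107.
Circular molecule, 2 cuts → 2 fragments:
  37–107 → 71 bp
  108–116 then 1–36 → 9 + 36 = 45 bp
Sorted largest to smallest: 71, 45 bp.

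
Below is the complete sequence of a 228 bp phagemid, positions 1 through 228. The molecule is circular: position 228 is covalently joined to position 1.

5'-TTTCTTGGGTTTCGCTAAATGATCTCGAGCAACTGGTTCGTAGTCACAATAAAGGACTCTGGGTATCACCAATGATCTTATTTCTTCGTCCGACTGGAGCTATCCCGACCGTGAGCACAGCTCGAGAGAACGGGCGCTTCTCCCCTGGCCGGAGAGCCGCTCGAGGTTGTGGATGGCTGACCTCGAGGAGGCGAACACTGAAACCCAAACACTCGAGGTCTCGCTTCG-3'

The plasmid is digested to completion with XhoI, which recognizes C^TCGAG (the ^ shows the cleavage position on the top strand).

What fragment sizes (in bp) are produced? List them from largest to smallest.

97, 40, 39, 30, 22 bp

XhoI sites (CTCGAG) start at positions 24, 121, 160, 182, 212.
XhoI cuts after the first base of each site, so after positions 24, 121, 160, 182, 212.
Circular molecule, 5 cuts → 5 fragments:
  25–121 → 97 bp
  122–160 → 39 bp
  161–182 → 22 bp
  183–212 → 30 bp
  213–228 then 1–24 → 16 + 24 = 40 bp
Sorted largest to smallest: 97, 40, 39, 30, 22 bp.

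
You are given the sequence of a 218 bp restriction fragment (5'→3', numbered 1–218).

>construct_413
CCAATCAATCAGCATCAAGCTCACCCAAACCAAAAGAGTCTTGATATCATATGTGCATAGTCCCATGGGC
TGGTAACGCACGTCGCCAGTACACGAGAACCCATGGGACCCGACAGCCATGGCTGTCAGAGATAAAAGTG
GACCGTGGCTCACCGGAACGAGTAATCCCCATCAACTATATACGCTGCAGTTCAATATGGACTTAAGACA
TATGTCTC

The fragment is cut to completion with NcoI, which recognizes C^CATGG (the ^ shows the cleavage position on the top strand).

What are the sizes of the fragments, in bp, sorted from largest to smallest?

101, 63, 38, 16 bp

NcoI sites (CCATGG) start at positions 63, 101, 117.
NcoI cuts after the first base of each site, so after positions 63, 101, 117.
Linear molecule, 3 cuts → 4 fragments:
  1–63 → 63 bp
  64–101 → 38 bp
  102–117 → 16 bp
  118–218 → 101 bp
Sorted largest to smallest: 101, 63, 38, 16 bp.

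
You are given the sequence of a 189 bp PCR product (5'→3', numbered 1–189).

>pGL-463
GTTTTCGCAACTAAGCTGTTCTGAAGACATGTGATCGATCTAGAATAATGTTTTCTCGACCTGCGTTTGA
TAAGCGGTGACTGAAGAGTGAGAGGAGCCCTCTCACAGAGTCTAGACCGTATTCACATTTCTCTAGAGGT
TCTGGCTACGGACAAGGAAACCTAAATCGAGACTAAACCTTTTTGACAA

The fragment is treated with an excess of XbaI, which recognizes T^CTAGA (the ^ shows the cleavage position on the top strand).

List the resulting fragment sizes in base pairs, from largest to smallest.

72, 57, 39, 21 bp

XbaI sites (TCTAGA) start at positions 39, 111, 132.
XbaI cuts after the first base of each site, so after positions 39, 111, 132.
Linear molecule, 3 cuts → 4 fragments:
  1–39 → 39 bp
  40–111 → 72 bp
  112–132 → 21 bp
  133–189 → 57 bp
Sorted largest to smallest: 72, 57, 39, 21 bp.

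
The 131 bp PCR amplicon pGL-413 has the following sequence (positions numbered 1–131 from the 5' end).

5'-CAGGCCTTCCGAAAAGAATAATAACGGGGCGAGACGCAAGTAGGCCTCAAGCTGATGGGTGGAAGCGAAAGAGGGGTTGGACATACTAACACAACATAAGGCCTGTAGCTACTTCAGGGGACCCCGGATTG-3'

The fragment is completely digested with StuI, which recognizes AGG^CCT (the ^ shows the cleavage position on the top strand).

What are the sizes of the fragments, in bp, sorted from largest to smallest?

57, 40, 30, 4 bp

StuI sites (AGGCCT) start at positions 2, 42, 99.
StuI cuts after base 3 of each site, so after positions 4, 44, 101.
Linear molecule, 3 cuts → 4 fragments:
  1–4 → 4 bp
  5–44 → 40 bp
  45–101 → 57 bp
  102–131 → 30 bp
Sorted largest to smallest: 57, 40, 30, 4 bp.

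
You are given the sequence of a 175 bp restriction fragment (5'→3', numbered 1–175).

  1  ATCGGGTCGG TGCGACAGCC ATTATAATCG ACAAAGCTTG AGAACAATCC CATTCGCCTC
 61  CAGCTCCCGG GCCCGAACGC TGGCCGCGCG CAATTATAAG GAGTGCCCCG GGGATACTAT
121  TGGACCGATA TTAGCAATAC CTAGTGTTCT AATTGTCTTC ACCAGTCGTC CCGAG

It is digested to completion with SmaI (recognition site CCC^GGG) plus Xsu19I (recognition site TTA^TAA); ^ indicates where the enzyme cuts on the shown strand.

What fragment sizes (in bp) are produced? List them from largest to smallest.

66, 44, 28, 24, 13 bp

SmaI sites (CCCGGG) start at positions 66, 107.
SmaI cuts after base 3 of each site, so after positions 68, 109.
Xsu19I sites (TTATAA) start at positions 22, 94.
Xsu19I cuts after base 3 of each site, so after positions 24, 96.
Combined cut positions: 24, 68, 96, 109.
Linear molecule, 4 cuts → 5 fragments:
  1–24 → 24 bp
  25–68 → 44 bp
  69–96 → 28 bp
  97–109 → 13 bp
  110–175 → 66 bp
Sorted largest to smallest: 66, 44, 28, 24, 13 bp.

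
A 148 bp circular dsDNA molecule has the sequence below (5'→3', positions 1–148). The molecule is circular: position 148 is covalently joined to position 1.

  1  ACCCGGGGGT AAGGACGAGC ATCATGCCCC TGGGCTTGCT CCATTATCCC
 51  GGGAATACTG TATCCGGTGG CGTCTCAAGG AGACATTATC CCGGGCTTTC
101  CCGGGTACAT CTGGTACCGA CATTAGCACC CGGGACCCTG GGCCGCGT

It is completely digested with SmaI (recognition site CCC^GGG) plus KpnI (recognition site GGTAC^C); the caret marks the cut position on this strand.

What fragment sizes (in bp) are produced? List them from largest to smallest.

46, 42, 21, 15, 14, 10 bp

SmaI sites (CCCGGG) start at positions 2, 48, 90, 100, 129.
SmaI cuts after base 3 of each site, so after positions 4, 50, 92, 102, 131.
The KpnI site (GGTACC) starts at position 113.
KpnI cuts after base 5 of each site (before the last base), so after position 117.
Combined cut positions: 4, 50, 92, 102, 117, 131.
Circular molecule, 6 cuts → 6 fragments:
  5–50 → 46 bp
  51–92 → 42 bp
  93–102 → 10 bp
  103–117 → 15 bp
  118–131 → 14 bp
  132–148 then 1–4 → 17 + 4 = 21 bp
Sorted largest to smallest: 46, 42, 21, 15, 14, 10 bp.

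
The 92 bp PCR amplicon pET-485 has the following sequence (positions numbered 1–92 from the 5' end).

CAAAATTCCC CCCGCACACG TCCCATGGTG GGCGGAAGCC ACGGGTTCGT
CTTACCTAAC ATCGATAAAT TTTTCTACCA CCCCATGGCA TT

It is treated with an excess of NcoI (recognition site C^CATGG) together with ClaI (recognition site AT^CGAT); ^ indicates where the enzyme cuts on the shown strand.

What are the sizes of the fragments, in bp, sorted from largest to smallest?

39, 23, 21, 9 bp

NcoI sites (CCATGG) start at positions 23, 83.
NcoI cuts after the first base of each site, so after positions 23, 83.
The ClaI site (ATCGAT) starts at position 61.
ClaI cuts after base 2 of each site, so after position 62.
Combined cut positions: 23, 62, 83.
Linear molecule, 3 cuts → 4 fragments:
  1–23 → 23 bp
  24–62 → 39 bp
  63–83 → 21 bp
  84–92 → 9 bp
Sorted largest to smallest: 39, 23, 21, 9 bp.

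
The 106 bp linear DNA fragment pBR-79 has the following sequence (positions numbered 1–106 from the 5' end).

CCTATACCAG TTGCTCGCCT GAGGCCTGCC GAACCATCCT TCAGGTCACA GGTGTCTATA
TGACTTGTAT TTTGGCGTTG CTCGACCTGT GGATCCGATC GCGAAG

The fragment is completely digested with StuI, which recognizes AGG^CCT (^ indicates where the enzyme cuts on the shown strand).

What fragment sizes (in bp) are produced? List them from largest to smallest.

82, 24 bp

The StuI site (AGGCCT) starts at position 22.
StuI cuts after base 3 of each site, so after position 24.
Linear molecule, 1 cut → 2 fragments:
  1–24 → 24 bp
  25–106 → 82 bp
Sorted largest to smallest: 82, 24 bp.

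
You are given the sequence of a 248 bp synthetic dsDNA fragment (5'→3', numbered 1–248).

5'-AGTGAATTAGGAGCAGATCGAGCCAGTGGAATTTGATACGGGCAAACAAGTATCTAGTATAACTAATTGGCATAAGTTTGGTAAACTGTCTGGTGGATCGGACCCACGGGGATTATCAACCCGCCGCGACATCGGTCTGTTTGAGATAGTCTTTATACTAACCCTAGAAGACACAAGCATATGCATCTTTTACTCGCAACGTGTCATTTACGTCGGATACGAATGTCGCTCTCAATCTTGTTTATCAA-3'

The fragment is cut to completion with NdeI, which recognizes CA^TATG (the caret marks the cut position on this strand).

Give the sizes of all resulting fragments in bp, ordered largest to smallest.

179, 69 bp

The NdeI site (CATATG) starts at position 178.
NdeI cuts after base 2 of each site, so after position 179.
Linear molecule, 1 cut → 2 fragments:
  1–179 → 179 bp
  180–248 → 69 bp
Sorted largest to smallest: 179, 69 bp.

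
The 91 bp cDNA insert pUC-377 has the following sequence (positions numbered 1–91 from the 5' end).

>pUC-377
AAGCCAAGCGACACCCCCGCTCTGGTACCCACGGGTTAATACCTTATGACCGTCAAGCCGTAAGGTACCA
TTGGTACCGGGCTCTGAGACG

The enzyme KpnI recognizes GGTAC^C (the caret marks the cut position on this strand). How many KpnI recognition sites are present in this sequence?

3

GGTACC occurs starting at positions 24, 64, 73.
KpnI cuts at 3 sites.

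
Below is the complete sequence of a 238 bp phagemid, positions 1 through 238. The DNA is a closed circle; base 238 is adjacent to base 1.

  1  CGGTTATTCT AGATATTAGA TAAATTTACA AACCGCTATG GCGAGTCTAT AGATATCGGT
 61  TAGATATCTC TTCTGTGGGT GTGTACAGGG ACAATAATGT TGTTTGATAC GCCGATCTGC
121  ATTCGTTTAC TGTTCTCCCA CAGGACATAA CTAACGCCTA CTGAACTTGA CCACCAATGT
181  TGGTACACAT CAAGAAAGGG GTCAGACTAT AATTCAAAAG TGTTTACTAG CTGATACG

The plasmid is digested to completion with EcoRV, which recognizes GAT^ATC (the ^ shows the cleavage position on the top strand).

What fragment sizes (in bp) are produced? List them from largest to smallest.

227, 11 bp

EcoRV sites (GATATC) start at positions 52, 63.
EcoRV cuts after base 3 of each site, so after positions 54, 65.
Circular molecule, 2 cuts → 2 fragments:
  55–65 → 11 bp
  66–238 then 1–54 → 173 + 54 = 227 bp
Sorted largest to smallest: 227, 11 bp.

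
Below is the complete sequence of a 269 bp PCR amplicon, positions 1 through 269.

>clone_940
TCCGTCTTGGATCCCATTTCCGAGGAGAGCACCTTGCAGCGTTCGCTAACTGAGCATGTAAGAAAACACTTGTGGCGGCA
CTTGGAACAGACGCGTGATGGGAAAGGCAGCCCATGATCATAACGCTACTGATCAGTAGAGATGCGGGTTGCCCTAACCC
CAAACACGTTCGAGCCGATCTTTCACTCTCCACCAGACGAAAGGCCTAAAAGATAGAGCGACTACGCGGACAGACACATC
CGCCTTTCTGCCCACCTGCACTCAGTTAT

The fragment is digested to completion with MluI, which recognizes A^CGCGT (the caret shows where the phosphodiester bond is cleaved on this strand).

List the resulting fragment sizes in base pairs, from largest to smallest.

178, 91 bp

The MluI site (ACGCGT) starts at position 91.
MluI cuts after the first base of each site, so after position 91.
Linear molecule, 1 cut → 2 fragments:
  1–91 → 91 bp
  92–269 → 178 bp
Sorted largest to smallest: 178, 91 bp.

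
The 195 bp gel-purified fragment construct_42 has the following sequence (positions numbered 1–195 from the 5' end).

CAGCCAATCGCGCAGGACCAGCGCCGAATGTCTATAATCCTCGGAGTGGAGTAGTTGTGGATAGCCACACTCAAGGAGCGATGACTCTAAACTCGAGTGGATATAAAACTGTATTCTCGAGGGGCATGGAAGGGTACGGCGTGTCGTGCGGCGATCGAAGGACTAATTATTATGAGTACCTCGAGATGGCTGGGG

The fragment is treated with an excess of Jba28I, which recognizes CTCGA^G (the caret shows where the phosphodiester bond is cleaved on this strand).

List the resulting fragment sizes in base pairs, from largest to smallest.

Jba28I sites (CTCGAG) start at positions 92, 116, 180.
Jba28I cuts after base 5 of each site (before the last base), so after positions 96, 120, 184.
Linear molecule, 3 cuts → 4 fragments:
  1–96 → 96 bp
  97–120 → 24 bp
  121–184 → 64 bp
  185–195 → 11 bp
Sorted largest to smallest: 96, 64, 24, 11 bp.

96, 64, 24, 11 bp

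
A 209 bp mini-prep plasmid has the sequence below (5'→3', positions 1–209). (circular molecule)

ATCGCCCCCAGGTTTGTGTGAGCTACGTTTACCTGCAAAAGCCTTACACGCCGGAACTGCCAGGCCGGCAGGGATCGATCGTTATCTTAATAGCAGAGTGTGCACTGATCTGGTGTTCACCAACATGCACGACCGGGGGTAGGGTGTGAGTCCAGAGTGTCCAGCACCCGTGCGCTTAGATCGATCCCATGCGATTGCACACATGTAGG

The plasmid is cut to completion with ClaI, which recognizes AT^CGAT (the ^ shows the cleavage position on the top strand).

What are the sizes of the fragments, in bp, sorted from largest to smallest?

ClaI sites (ATCGAT) start at positions 74, 180.
ClaI cuts after base 2 of each site, so after positions 75, 181.
Circular molecule, 2 cuts → 2 fragments:
  76–181 → 106 bp
  182–209 then 1–75 → 28 + 75 = 103 bp
Sorted largest to smallest: 106, 103 bp.

106, 103 bp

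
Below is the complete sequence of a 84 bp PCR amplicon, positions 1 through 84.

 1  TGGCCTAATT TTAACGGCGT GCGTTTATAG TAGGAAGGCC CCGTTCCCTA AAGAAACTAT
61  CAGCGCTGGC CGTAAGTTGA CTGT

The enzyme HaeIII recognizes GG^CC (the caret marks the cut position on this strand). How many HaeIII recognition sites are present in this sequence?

GGCC occurs starting at positions 2, 37, 68.
HaeIII cuts at 3 sites.

3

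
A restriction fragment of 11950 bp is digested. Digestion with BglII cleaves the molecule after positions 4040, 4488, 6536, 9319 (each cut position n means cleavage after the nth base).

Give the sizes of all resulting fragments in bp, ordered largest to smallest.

4040, 2783, 2631, 2048, 448 bp

Linear molecule, 4 cuts → 5 fragments:
  4040 − 0 = 4040 bp
  4488 − 4040 = 448 bp
  6536 − 4488 = 2048 bp
  9319 − 6536 = 2783 bp
  11950 − 9319 = 2631 bp
Sorted largest to smallest: 4040, 2783, 2631, 2048, 448 bp.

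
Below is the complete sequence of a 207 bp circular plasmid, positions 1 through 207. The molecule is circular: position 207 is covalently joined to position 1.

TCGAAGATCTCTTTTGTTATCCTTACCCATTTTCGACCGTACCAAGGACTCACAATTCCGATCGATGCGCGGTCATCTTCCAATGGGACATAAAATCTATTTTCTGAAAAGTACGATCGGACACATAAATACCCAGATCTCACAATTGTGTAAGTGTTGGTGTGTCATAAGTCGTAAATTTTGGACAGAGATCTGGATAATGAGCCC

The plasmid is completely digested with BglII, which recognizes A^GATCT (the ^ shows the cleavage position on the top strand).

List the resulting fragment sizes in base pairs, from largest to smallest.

BglII sites (AGATCT) start at positions 5, 135, 189.
BglII cuts after the first base of each site, so after positions 5, 135, 189.
Circular molecule, 3 cuts → 3 fragments:
  6–135 → 130 bp
  136–189 → 54 bp
  190–207 then 1–5 → 18 + 5 = 23 bp
Sorted largest to smallest: 130, 54, 23 bp.

130, 54, 23 bp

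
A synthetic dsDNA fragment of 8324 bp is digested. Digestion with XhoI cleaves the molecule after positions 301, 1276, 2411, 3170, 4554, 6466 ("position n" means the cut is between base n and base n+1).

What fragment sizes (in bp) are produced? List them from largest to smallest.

Linear molecule, 6 cuts → 7 fragments:
  301 − 0 = 301 bp
  1276 − 301 = 975 bp
  2411 − 1276 = 1135 bp
  3170 − 2411 = 759 bp
  4554 − 3170 = 1384 bp
  6466 − 4554 = 1912 bp
  8324 − 6466 = 1858 bp
Sorted largest to smallest: 1912, 1858, 1384, 1135, 975, 759, 301 bp.

1912, 1858, 1384, 1135, 975, 759, 301 bp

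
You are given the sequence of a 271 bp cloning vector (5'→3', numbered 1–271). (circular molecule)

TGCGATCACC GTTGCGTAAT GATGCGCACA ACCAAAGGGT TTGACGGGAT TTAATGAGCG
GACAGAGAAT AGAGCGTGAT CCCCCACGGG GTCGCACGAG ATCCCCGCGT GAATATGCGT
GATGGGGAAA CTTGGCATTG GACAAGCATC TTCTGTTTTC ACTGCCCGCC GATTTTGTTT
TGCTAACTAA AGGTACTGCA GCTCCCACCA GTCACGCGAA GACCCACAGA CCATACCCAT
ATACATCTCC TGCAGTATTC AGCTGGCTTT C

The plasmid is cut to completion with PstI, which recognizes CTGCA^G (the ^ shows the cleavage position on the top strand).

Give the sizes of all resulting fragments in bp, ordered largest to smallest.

217, 54 bp

PstI sites (CTGCAG) start at positions 196, 250.
PstI cuts after base 5 of each site (before the last base), so after positions 200, 254.
Circular molecule, 2 cuts → 2 fragments:
  201–254 → 54 bp
  255–271 then 1–200 → 17 + 200 = 217 bp
Sorted largest to smallest: 217, 54 bp.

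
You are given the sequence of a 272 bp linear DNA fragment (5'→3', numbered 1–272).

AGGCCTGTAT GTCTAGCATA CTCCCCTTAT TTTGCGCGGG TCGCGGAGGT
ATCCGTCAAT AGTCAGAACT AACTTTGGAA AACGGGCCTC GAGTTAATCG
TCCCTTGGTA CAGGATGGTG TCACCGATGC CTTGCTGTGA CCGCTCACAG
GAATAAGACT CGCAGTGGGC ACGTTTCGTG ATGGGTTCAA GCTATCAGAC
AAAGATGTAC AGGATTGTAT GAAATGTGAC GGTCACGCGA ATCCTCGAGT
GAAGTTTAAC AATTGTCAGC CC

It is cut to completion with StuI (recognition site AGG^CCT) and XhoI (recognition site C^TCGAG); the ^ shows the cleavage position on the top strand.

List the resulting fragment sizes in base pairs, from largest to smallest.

The StuI site (AGGCCT) starts at position 1.
StuI cuts after base 3 of each site, so after position 3.
XhoI sites (CTCGAG) start at positions 88, 244.
XhoI cuts after the first base of each site, so after positions 88, 244.
Combined cut positions: 3, 88, 244.
Linear molecule, 3 cuts → 4 fragments:
  1–3 → 3 bp
  4–88 → 85 bp
  89–244 → 156 bp
  245–272 → 28 bp
Sorted largest to smallest: 156, 85, 28, 3 bp.

156, 85, 28, 3 bp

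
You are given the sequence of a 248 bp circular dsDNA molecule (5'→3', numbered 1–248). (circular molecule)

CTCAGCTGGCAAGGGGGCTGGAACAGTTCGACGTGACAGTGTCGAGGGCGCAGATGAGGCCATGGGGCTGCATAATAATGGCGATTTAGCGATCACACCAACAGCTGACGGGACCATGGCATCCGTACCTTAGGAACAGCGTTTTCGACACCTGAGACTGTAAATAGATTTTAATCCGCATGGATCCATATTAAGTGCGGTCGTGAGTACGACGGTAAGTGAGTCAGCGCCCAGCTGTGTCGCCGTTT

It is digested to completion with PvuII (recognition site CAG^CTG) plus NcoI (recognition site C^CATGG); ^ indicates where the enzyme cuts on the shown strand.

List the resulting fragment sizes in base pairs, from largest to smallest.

PvuII sites (CAGCTG) start at positions 3, 102, 232.
PvuII cuts after base 3 of each site, so after positions 5, 104, 234.
NcoI sites (CCATGG) start at positions 60, 114.
NcoI cuts after the first base of each site, so after positions 60, 114.
Combined cut positions: 5, 60, 104, 114, 234.
Circular molecule, 5 cuts → 5 fragments:
  6–60 → 55 bp
  61–104 → 44 bp
  105–114 → 10 bp
  115–234 → 120 bp
  235–248 then 1–5 → 14 + 5 = 19 bp
Sorted largest to smallest: 120, 55, 44, 19, 10 bp.

120, 55, 44, 19, 10 bp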